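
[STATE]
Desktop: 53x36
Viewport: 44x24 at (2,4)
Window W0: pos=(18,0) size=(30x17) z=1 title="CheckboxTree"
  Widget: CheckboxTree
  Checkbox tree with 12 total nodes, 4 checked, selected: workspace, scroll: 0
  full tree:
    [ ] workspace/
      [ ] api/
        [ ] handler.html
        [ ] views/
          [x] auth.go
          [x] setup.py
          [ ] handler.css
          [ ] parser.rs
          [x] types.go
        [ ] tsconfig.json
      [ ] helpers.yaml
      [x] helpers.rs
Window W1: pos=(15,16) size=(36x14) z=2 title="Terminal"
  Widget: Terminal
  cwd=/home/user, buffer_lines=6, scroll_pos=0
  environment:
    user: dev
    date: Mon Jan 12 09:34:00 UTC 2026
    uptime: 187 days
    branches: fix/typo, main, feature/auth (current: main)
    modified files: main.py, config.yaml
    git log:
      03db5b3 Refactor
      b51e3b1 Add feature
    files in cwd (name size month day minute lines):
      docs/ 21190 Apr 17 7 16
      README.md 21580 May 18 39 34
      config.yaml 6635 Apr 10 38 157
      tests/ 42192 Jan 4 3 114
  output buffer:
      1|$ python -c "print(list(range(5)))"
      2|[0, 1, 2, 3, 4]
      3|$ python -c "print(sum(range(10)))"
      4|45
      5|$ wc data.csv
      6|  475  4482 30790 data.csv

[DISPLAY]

                ┃   [-] api/                
                ┃     [ ] handler.html      
                ┃     [-] views/            
                ┃       [x] auth.go         
                ┃       [x] setup.py        
                ┃       [ ] handler.css     
                ┃       [ ] parser.rs       
                ┃       [x] types.go        
                ┃     [ ] tsconfig.json     
                ┃   [ ] helpers.yaml        
                ┃   [x] helpers.rs          
                ┃                           
             ┏━━━━━━━━━━━━━━━━━━━━━━━━━━━━━━
             ┃ Terminal                     
             ┠──────────────────────────────
             ┃$ python -c "print(list(range(
             ┃[0, 1, 2, 3, 4]               
             ┃$ python -c "print(sum(range(1
             ┃45                            
             ┃$ wc data.csv                 
             ┃  475  4482 30790 data.csv    
             ┃$ █                           
             ┃                              
             ┃                              


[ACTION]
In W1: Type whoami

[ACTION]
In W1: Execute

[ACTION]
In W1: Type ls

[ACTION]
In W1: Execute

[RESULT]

                ┃   [-] api/                
                ┃     [ ] handler.html      
                ┃     [-] views/            
                ┃       [x] auth.go         
                ┃       [x] setup.py        
                ┃       [ ] handler.css     
                ┃       [ ] parser.rs       
                ┃       [x] types.go        
                ┃     [ ] tsconfig.json     
                ┃   [ ] helpers.yaml        
                ┃   [x] helpers.rs          
                ┃                           
             ┏━━━━━━━━━━━━━━━━━━━━━━━━━━━━━━
             ┃ Terminal                     
             ┠──────────────────────────────
             ┃[0, 1, 2, 3, 4]               
             ┃$ python -c "print(sum(range(1
             ┃45                            
             ┃$ wc data.csv                 
             ┃  475  4482 30790 data.csv    
             ┃$ whoami                      
             ┃dev                           
             ┃$ ls                          
             ┃docs/  README.md  config.yaml 


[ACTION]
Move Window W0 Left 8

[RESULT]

        ┃   [-] api/                 ┃      
        ┃     [ ] handler.html       ┃      
        ┃     [-] views/             ┃      
        ┃       [x] auth.go          ┃      
        ┃       [x] setup.py         ┃      
        ┃       [ ] handler.css      ┃      
        ┃       [ ] parser.rs        ┃      
        ┃       [x] types.go         ┃      
        ┃     [ ] tsconfig.json      ┃      
        ┃   [ ] helpers.yaml         ┃      
        ┃   [x] helpers.rs           ┃      
        ┃                            ┃      
        ┗━━━━┏━━━━━━━━━━━━━━━━━━━━━━━━━━━━━━
             ┃ Terminal                     
             ┠──────────────────────────────
             ┃[0, 1, 2, 3, 4]               
             ┃$ python -c "print(sum(range(1
             ┃45                            
             ┃$ wc data.csv                 
             ┃  475  4482 30790 data.csv    
             ┃$ whoami                      
             ┃dev                           
             ┃$ ls                          
             ┃docs/  README.md  config.yaml 


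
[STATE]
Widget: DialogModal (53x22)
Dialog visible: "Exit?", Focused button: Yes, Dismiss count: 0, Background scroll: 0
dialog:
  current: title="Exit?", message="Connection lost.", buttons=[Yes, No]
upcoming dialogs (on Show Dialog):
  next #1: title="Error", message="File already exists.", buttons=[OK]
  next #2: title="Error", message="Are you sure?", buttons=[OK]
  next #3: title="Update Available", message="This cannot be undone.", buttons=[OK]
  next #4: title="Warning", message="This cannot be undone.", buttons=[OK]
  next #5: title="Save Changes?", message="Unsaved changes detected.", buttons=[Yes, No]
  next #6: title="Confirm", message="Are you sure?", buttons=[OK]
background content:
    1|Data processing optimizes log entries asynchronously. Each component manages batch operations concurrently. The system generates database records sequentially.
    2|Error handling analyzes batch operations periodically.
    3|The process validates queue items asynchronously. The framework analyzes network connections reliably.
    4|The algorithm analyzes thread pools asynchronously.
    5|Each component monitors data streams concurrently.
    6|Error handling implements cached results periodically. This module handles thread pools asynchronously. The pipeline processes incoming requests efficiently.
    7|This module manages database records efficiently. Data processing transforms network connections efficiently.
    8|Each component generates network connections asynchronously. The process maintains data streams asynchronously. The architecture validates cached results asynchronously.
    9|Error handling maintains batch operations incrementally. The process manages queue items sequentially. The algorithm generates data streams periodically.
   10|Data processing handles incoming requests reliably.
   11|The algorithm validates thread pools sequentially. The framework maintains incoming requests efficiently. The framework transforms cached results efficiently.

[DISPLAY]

Data processing optimizes log entries asynchronously.
Error handling analyzes batch operations periodically
The process validates queue items asynchronously. The
The algorithm analyzes thread pools asynchronously.  
Each component monitors data streams concurrently.   
Error handling implements cached results periodically
This module manages database records efficiently. Dat
Each component generates network connections asynchro
Error handling m┌──────────────────┐tions incremental
Data processing │      Exit?       │uests reliably.  
The algorithm va│ Connection lost. │ sequentially. Th
                │    [Yes]  No     │                 
                └──────────────────┘                 
                                                     
                                                     
                                                     
                                                     
                                                     
                                                     
                                                     
                                                     
                                                     


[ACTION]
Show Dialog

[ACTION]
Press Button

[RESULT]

Data processing optimizes log entries asynchronously.
Error handling analyzes batch operations periodically
The process validates queue items asynchronously. The
The algorithm analyzes thread pools asynchronously.  
Each component monitors data streams concurrently.   
Error handling implements cached results periodically
This module manages database records efficiently. Dat
Each component generates network connections asynchro
Error handling maintains batch operations incremental
Data processing handles incoming requests reliably.  
The algorithm validates thread pools sequentially. Th
                                                     
                                                     
                                                     
                                                     
                                                     
                                                     
                                                     
                                                     
                                                     
                                                     
                                                     


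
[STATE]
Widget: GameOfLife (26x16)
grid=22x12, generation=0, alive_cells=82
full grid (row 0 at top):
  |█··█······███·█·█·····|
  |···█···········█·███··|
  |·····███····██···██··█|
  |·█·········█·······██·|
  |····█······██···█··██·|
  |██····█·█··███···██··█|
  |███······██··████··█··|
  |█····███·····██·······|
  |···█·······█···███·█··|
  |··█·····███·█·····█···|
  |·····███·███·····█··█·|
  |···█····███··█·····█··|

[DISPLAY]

Gen: 0                    
█··█······███·█·█·····    
···█···········█·███··    
·····███····██···██··█    
·█·········█·······██·    
····█······██···█··██·    
██····█·█··███···██··█    
███······██··████··█··    
█····███·····██·······    
···█·······█···███·█··    
··█·····███·█·····█···    
·····███·███·····█··█·    
···█····███··█·····█··    
                          
                          
                          


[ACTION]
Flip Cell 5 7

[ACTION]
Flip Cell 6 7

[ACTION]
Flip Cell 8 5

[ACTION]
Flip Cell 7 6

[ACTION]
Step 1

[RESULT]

Gen: 1                    
···········█···████···    
····█·█·······██···█··    
······█·····█···██····    
·····██····█·█···█···█    
██·····█··█··█···█···█    
█·█···████·······██···    
··█······███···████···    
█·█·█···█·█·██···██···    
····█·█·███████████···    
····██·██···█·····██··    
······██····█·····██··    
······███··█··········    
                          
                          
                          


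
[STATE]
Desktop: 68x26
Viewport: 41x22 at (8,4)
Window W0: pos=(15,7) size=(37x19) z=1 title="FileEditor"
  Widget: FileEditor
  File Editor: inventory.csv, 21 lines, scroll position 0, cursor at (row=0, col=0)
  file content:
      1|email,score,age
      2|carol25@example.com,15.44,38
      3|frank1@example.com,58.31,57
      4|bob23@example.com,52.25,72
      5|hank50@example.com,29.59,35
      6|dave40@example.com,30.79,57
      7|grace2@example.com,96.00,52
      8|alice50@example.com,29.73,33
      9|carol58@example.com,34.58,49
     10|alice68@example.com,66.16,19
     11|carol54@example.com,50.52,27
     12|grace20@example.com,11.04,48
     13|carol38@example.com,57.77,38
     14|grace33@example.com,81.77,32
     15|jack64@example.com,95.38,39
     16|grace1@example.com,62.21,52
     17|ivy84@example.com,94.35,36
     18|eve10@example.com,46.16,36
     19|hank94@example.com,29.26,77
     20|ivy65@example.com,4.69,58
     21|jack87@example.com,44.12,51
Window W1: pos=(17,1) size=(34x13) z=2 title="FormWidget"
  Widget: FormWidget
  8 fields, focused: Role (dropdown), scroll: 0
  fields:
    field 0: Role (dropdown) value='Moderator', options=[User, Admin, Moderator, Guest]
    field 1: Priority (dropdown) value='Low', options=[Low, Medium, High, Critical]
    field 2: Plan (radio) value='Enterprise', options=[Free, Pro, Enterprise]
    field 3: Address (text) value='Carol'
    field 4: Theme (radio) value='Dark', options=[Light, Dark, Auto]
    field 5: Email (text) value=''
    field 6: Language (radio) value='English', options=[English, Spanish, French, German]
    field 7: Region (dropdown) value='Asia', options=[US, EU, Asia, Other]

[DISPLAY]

         ┃> Role:       [Moderator      ▼
         ┃  Priority:   [Low            ▼
         ┃  Plan:       ( ) Free  ( ) Pro
       ┏━┃  Address:    [Carol           
       ┃ ┃  Theme:      ( ) Light  (●) Da
       ┠─┃  Email:      [                
       ┃█┃  Language:   (●) English  ( ) 
       ┃c┃  Region:     [Asia           ▼
       ┃f┃                               
       ┃b┗━━━━━━━━━━━━━━━━━━━━━━━━━━━━━━━
       ┃hank50@example.com,29.59,35      
       ┃dave40@example.com,30.79,57      
       ┃grace2@example.com,96.00,52      
       ┃alice50@example.com,29.73,33     
       ┃carol58@example.com,34.58,49     
       ┃alice68@example.com,66.16,19     
       ┃carol54@example.com,50.52,27     
       ┃grace20@example.com,11.04,48     
       ┃carol38@example.com,57.77,38     
       ┃grace33@example.com,81.77,32     
       ┃jack64@example.com,95.38,39      
       ┗━━━━━━━━━━━━━━━━━━━━━━━━━━━━━━━━━


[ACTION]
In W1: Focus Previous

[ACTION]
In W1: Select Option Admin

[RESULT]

         ┃  Role:       [Moderator      ▼
         ┃  Priority:   [Low            ▼
         ┃  Plan:       ( ) Free  ( ) Pro
       ┏━┃  Address:    [Carol           
       ┃ ┃  Theme:      ( ) Light  (●) Da
       ┠─┃  Email:      [                
       ┃█┃  Language:   (●) English  ( ) 
       ┃c┃> Region:     [Asia           ▼
       ┃f┃                               
       ┃b┗━━━━━━━━━━━━━━━━━━━━━━━━━━━━━━━
       ┃hank50@example.com,29.59,35      
       ┃dave40@example.com,30.79,57      
       ┃grace2@example.com,96.00,52      
       ┃alice50@example.com,29.73,33     
       ┃carol58@example.com,34.58,49     
       ┃alice68@example.com,66.16,19     
       ┃carol54@example.com,50.52,27     
       ┃grace20@example.com,11.04,48     
       ┃carol38@example.com,57.77,38     
       ┃grace33@example.com,81.77,32     
       ┃jack64@example.com,95.38,39      
       ┗━━━━━━━━━━━━━━━━━━━━━━━━━━━━━━━━━


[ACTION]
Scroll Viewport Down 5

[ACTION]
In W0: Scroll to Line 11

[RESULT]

         ┃  Role:       [Moderator      ▼
         ┃  Priority:   [Low            ▼
         ┃  Plan:       ( ) Free  ( ) Pro
       ┏━┃  Address:    [Carol           
       ┃ ┃  Theme:      ( ) Light  (●) Da
       ┠─┃  Email:      [                
       ┃g┃  Language:   (●) English  ( ) 
       ┃a┃> Region:     [Asia           ▼
       ┃c┃                               
       ┃a┗━━━━━━━━━━━━━━━━━━━━━━━━━━━━━━━
       ┃carol54@example.com,50.52,27     
       ┃grace20@example.com,11.04,48     
       ┃carol38@example.com,57.77,38     
       ┃grace33@example.com,81.77,32     
       ┃jack64@example.com,95.38,39      
       ┃grace1@example.com,62.21,52      
       ┃ivy84@example.com,94.35,36       
       ┃eve10@example.com,46.16,36       
       ┃hank94@example.com,29.26,77      
       ┃ivy65@example.com,4.69,58        
       ┃jack87@example.com,44.12,51      
       ┗━━━━━━━━━━━━━━━━━━━━━━━━━━━━━━━━━


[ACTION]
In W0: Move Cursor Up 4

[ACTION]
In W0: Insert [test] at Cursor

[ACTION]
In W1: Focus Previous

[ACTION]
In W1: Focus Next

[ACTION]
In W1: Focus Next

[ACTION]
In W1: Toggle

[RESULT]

         ┃> Role:       [Moderator      ▼
         ┃  Priority:   [Low            ▼
         ┃  Plan:       ( ) Free  ( ) Pro
       ┏━┃  Address:    [Carol           
       ┃ ┃  Theme:      ( ) Light  (●) Da
       ┠─┃  Email:      [                
       ┃g┃  Language:   (●) English  ( ) 
       ┃a┃  Region:     [Asia           ▼
       ┃c┃                               
       ┃a┗━━━━━━━━━━━━━━━━━━━━━━━━━━━━━━━
       ┃carol54@example.com,50.52,27     
       ┃grace20@example.com,11.04,48     
       ┃carol38@example.com,57.77,38     
       ┃grace33@example.com,81.77,32     
       ┃jack64@example.com,95.38,39      
       ┃grace1@example.com,62.21,52      
       ┃ivy84@example.com,94.35,36       
       ┃eve10@example.com,46.16,36       
       ┃hank94@example.com,29.26,77      
       ┃ivy65@example.com,4.69,58        
       ┃jack87@example.com,44.12,51      
       ┗━━━━━━━━━━━━━━━━━━━━━━━━━━━━━━━━━


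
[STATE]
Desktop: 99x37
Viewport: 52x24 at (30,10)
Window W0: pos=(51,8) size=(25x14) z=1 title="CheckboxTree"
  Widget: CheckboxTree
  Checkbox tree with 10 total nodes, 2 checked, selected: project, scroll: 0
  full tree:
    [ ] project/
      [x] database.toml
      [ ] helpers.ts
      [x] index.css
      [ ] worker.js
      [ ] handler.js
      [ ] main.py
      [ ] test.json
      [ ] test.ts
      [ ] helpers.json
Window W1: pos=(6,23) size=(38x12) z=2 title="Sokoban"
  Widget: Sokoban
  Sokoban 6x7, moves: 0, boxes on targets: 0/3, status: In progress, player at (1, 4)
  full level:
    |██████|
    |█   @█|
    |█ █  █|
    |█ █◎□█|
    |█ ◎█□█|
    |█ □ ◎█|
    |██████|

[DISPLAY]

                     ┠───────────────────────┨      
                     ┃>[-] project/          ┃      
                     ┃   [x] database.toml   ┃      
                     ┃   [ ] helpers.ts      ┃      
                     ┃   [x] index.css       ┃      
                     ┃   [ ] worker.js       ┃      
                     ┃   [ ] handler.js      ┃      
                     ┃   [ ] main.py         ┃      
                     ┃   [ ] test.json       ┃      
                     ┃   [ ] test.ts         ┃      
                     ┃   [ ] helpers.json    ┃      
                     ┗━━━━━━━━━━━━━━━━━━━━━━━┛      
                                                    
━━━━━━━━━━━━━┓                                      
             ┃                                      
─────────────┨                                      
             ┃                                      
             ┃                                      
             ┃                                      
             ┃                                      
             ┃                                      
             ┃                                      
             ┃                                      
             ┃                                      


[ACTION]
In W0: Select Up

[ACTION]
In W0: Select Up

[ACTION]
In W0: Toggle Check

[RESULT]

                     ┠───────────────────────┨      
                     ┃>[x] project/          ┃      
                     ┃   [x] database.toml   ┃      
                     ┃   [x] helpers.ts      ┃      
                     ┃   [x] index.css       ┃      
                     ┃   [x] worker.js       ┃      
                     ┃   [x] handler.js      ┃      
                     ┃   [x] main.py         ┃      
                     ┃   [x] test.json       ┃      
                     ┃   [x] test.ts         ┃      
                     ┃   [x] helpers.json    ┃      
                     ┗━━━━━━━━━━━━━━━━━━━━━━━┛      
                                                    
━━━━━━━━━━━━━┓                                      
             ┃                                      
─────────────┨                                      
             ┃                                      
             ┃                                      
             ┃                                      
             ┃                                      
             ┃                                      
             ┃                                      
             ┃                                      
             ┃                                      


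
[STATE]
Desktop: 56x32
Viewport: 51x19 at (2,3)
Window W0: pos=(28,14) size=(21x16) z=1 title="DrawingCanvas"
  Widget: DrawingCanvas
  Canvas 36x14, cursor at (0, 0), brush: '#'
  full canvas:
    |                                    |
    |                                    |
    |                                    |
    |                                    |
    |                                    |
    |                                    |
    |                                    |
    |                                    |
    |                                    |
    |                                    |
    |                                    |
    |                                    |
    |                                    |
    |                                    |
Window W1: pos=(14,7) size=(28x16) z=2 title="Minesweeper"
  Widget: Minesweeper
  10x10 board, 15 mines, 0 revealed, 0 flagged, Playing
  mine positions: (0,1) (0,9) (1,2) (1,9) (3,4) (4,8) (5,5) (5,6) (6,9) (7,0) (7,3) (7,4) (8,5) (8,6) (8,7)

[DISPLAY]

                                                   
                                                   
                                                   
                                                   
            ┏━━━━━━━━━━━━━━━━━━━━━━━━━━┓           
            ┃ Minesweeper              ┃           
            ┠──────────────────────────┨           
            ┃■■■■■■■■■■                ┃           
            ┃■■■■■■■■■■                ┃           
            ┃■■■■■■■■■■                ┃           
            ┃■■■■■■■■■■                ┃           
            ┃■■■■■■■■■■                ┃━━━━━━┓    
            ┃■■■■■■■■■■                ┃s     ┃    
            ┃■■■■■■■■■■                ┃──────┨    
            ┃■■■■■■■■■■                ┃      ┃    
            ┃■■■■■■■■■■                ┃      ┃    
            ┃■■■■■■■■■■                ┃      ┃    
            ┃                          ┃      ┃    
            ┃                          ┃      ┃    


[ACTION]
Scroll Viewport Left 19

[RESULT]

                                                   
                                                   
                                                   
                                                   
              ┏━━━━━━━━━━━━━━━━━━━━━━━━━━┓         
              ┃ Minesweeper              ┃         
              ┠──────────────────────────┨         
              ┃■■■■■■■■■■                ┃         
              ┃■■■■■■■■■■                ┃         
              ┃■■■■■■■■■■                ┃         
              ┃■■■■■■■■■■                ┃         
              ┃■■■■■■■■■■                ┃━━━━━━┓  
              ┃■■■■■■■■■■                ┃s     ┃  
              ┃■■■■■■■■■■                ┃──────┨  
              ┃■■■■■■■■■■                ┃      ┃  
              ┃■■■■■■■■■■                ┃      ┃  
              ┃■■■■■■■■■■                ┃      ┃  
              ┃                          ┃      ┃  
              ┃                          ┃      ┃  


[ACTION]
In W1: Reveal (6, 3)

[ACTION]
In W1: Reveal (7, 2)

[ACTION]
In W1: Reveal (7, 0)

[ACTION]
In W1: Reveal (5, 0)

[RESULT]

                                                   
                                                   
                                                   
                                                   
              ┏━━━━━━━━━━━━━━━━━━━━━━━━━━┓         
              ┃ Minesweeper              ┃         
              ┠──────────────────────────┨         
              ┃■✹■■■■■■■✹                ┃         
              ┃■■✹■■■■■■✹                ┃         
              ┃■■■■■■■■■■                ┃         
              ┃■■■■✹■■■■■                ┃         
              ┃■■■■■■■■✹■                ┃━━━━━━┓  
              ┃■■■■■✹✹■■■                ┃s     ┃  
              ┃■■■2■■■■■✹                ┃──────┨  
              ┃✹■1✹✹■■■■■                ┃      ┃  
              ┃■■■■■✹✹✹■■                ┃      ┃  
              ┃■■■■■■■■■■                ┃      ┃  
              ┃                          ┃      ┃  
              ┃                          ┃      ┃  


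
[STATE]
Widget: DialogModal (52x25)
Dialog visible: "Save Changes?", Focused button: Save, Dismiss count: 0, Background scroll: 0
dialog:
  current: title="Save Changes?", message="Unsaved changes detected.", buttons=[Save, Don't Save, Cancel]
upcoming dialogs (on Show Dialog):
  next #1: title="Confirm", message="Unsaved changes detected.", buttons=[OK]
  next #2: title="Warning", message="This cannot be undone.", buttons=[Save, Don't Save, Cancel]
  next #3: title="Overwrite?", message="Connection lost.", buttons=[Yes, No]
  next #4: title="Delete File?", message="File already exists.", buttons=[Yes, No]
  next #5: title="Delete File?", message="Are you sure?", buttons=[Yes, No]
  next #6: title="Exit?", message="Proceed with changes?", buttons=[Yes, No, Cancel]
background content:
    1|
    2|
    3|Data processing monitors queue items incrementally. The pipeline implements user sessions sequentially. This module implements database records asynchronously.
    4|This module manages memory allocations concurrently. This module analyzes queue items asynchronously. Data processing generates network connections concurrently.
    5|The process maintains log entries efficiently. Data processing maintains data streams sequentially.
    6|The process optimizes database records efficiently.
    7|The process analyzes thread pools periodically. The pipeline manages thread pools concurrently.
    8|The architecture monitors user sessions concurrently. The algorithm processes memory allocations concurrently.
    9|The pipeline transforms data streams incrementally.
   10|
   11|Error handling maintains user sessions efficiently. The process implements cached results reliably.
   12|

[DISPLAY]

                                                    
                                                    
Data processing monitors queue items incrementally. 
This module manages memory allocations concurrently.
The process maintains log entries efficiently. Data 
The process optimizes database records efficiently. 
The process analyzes thread pools periodically. The 
The architecture monitors user sessions concurrently
The pipeline transforms data streams incrementally. 
                                                    
Error hand┌──────────────────────────────┐iciently. 
          │        Save Changes?         │          
          │  Unsaved changes detected.   │          
          │ [Save]  Don't Save   Cancel  │          
          └──────────────────────────────┘          
                                                    
                                                    
                                                    
                                                    
                                                    
                                                    
                                                    
                                                    
                                                    
                                                    


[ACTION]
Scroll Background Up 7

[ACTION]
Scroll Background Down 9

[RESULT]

                                                    
Error handling maintains user sessions efficiently. 
                                                    
                                                    
                                                    
                                                    
                                                    
                                                    
                                                    
                                                    
          ┌──────────────────────────────┐          
          │        Save Changes?         │          
          │  Unsaved changes detected.   │          
          │ [Save]  Don't Save   Cancel  │          
          └──────────────────────────────┘          
                                                    
                                                    
                                                    
                                                    
                                                    
                                                    
                                                    
                                                    
                                                    
                                                    


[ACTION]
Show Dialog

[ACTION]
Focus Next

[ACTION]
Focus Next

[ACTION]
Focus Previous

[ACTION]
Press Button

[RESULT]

                                                    
Error handling maintains user sessions efficiently. 
                                                    
                                                    
                                                    
                                                    
                                                    
                                                    
                                                    
                                                    
                                                    
                                                    
                                                    
                                                    
                                                    
                                                    
                                                    
                                                    
                                                    
                                                    
                                                    
                                                    
                                                    
                                                    
                                                    


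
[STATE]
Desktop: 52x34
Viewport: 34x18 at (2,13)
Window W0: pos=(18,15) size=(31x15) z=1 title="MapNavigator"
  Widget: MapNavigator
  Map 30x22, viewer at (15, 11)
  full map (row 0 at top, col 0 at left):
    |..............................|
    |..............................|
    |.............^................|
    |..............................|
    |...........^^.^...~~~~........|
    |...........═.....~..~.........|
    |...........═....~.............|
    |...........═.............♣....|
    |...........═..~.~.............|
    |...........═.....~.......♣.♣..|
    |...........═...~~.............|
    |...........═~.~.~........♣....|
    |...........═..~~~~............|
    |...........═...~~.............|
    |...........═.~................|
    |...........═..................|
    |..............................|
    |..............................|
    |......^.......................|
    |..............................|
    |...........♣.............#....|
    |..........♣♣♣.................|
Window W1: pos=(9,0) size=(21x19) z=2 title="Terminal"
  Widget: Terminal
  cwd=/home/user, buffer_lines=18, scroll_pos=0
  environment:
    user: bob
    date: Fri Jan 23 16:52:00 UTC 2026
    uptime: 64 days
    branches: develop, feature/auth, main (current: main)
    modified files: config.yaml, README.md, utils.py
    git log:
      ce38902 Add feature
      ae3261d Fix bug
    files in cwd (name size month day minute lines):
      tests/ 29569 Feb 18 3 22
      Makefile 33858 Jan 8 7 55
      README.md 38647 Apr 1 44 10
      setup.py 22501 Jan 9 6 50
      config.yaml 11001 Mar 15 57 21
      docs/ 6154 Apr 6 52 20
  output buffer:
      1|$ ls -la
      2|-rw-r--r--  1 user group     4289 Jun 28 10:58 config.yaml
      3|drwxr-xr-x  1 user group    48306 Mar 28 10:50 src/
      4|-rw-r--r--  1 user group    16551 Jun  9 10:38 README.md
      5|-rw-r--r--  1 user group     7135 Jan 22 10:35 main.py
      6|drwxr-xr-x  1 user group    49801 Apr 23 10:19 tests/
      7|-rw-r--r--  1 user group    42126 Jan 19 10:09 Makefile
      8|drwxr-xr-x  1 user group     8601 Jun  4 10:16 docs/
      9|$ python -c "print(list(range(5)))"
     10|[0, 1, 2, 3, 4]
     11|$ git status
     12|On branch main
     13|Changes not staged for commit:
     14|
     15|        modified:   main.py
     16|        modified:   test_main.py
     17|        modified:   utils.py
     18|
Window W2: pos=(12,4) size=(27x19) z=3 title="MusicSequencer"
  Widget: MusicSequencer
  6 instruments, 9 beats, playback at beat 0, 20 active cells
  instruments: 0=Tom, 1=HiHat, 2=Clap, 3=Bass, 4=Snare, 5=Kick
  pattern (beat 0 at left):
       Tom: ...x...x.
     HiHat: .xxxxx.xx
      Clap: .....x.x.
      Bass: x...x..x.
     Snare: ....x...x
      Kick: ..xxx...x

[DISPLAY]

       ┃$ ┃  Kick··███···█        
       ┃On┃                       
       ┃Ch┃                       
       ┃  ┃                       
       ┃  ┃                       
       ┗━━┃                       
          ┃                       
          ┃                       
          ┃                       
          ┗━━━━━━━━━━━━━━━━━━━━━━━
                ┃..........═~.~@~.
                ┃..........═..~~~~
                ┃..........═...~~.
                ┃..........═.~....
                ┃..........═......
                ┃.................
                ┗━━━━━━━━━━━━━━━━━
                                  


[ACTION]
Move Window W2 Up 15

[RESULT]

       ┃$ ┃                       
       ┃On┃                       
       ┃Ch┃                       
       ┃  ┃                       
       ┃  ┃                       
       ┗━━┗━━━━━━━━━━━━━━━━━━━━━━━
                ┃..........═......
                ┃..........═..~.~.
                ┃..........═.....~
                ┃..........═...~~.
                ┃..........═~.~@~.
                ┃..........═..~~~~
                ┃..........═...~~.
                ┃..........═.~....
                ┃..........═......
                ┃.................
                ┗━━━━━━━━━━━━━━━━━
                                  


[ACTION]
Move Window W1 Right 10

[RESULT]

          ┃                       
          ┃                       
          ┃                       
          ┃                       
          ┃                       
          ┗━━━━━━━━━━━━━━━━━━━━━━━
                ┃..........═......
                ┃..........═..~.~.
                ┃..........═.....~
                ┃..........═...~~.
                ┃..........═~.~@~.
                ┃..........═..~~~~
                ┃..........═...~~.
                ┃..........═.~....
                ┃..........═......
                ┃.................
                ┗━━━━━━━━━━━━━━━━━
                                  


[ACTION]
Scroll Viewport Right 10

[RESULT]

┃                         ┃┃      
┃                         ┃┃      
┃                         ┃┃━━━━━━
┃                         ┃┃      
┃                         ┃┃──────
┗━━━━━━━━━━━━━━━━━━━━━━━━━┛┛......
      ┃..........═.............♣..
      ┃..........═..~.~...........
      ┃..........═.....~.......♣.♣
      ┃..........═...~~...........
      ┃..........═~.~@~........♣..
      ┃..........═..~~~~..........
      ┃..........═...~~...........
      ┃..........═.~..............
      ┃..........═................
      ┃...........................
      ┗━━━━━━━━━━━━━━━━━━━━━━━━━━━
                                  


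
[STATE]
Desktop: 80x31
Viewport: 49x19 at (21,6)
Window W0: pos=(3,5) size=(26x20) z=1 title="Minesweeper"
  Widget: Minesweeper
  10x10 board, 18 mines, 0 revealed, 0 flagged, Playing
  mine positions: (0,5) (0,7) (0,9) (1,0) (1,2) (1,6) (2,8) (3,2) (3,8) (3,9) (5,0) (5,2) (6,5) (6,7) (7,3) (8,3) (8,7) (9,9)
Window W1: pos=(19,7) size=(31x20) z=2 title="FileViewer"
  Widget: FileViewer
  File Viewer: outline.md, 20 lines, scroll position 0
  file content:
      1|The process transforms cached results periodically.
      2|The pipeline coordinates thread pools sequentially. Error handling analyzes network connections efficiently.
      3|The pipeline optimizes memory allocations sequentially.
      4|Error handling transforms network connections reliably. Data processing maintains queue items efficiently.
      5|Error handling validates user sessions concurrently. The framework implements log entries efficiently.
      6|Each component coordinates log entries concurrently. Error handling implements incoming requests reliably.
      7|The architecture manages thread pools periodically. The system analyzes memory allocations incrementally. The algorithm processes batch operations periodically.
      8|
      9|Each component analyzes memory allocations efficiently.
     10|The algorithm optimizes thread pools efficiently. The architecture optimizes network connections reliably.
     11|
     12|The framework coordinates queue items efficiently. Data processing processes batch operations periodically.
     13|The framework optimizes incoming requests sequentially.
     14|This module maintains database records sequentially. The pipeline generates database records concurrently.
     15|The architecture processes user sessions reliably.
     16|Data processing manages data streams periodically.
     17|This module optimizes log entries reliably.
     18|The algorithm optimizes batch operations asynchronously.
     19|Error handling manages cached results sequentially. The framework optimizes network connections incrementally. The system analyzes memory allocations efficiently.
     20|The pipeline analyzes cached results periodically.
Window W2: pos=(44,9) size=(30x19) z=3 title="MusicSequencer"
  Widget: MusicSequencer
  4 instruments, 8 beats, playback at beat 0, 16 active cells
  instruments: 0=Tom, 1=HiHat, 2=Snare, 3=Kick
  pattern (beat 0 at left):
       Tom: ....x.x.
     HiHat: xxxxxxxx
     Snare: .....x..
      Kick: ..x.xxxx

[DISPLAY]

       ┃                                         
━━━━━━━━━━━━━━━━━━━━━━━━━━━━┓                    
FileViewer                  ┃                    
───────────────────────┏━━━━━━━━━━━━━━━━━━━━━━━━━
he process transforms c┃ MusicSequencer          
he pipeline coordinates┠─────────────────────────
he pipeline optimizes m┃      ▼1234567           
rror handling transform┃   Tom····█·█·           
rror handling validates┃ HiHat████████           
ach component coordinat┃ Snare·····█··           
he architecture manages┃  Kick··█·████           
                       ┃                         
ach component analyzes ┃                         
he algorithm optimizes ┃                         
                       ┃                         
he framework coordinate┃                         
he framework optimizes ┃                         
his module maintains da┃                         
he architecture process┃                         


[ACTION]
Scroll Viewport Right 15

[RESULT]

                                                 
━━━━━━━━━━━━━━━━━━┓                              
                  ┃                              
─────────────┏━━━━━━━━━━━━━━━━━━━━━━━━━━━━┓      
 transforms c┃ MusicSequencer             ┃      
e coordinates┠────────────────────────────┨      
e optimizes m┃      ▼1234567              ┃      
ing transform┃   Tom····█·█·              ┃      
ing validates┃ HiHat████████              ┃      
ent coordinat┃ Snare·····█··              ┃      
cture manages┃  Kick··█·████              ┃      
             ┃                            ┃      
ent analyzes ┃                            ┃      
hm optimizes ┃                            ┃      
             ┃                            ┃      
rk coordinate┃                            ┃      
rk optimizes ┃                            ┃      
 maintains da┃                            ┃      
cture process┃                            ┃      


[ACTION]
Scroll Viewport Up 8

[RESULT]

                                                 
                                                 
                                                 
                                                 
                                                 
                                                 
                                                 
━━━━━━━━━━━━━━━━━━┓                              
                  ┃                              
─────────────┏━━━━━━━━━━━━━━━━━━━━━━━━━━━━┓      
 transforms c┃ MusicSequencer             ┃      
e coordinates┠────────────────────────────┨      
e optimizes m┃      ▼1234567              ┃      
ing transform┃   Tom····█·█·              ┃      
ing validates┃ HiHat████████              ┃      
ent coordinat┃ Snare·····█··              ┃      
cture manages┃  Kick··█·████              ┃      
             ┃                            ┃      
ent analyzes ┃                            ┃      


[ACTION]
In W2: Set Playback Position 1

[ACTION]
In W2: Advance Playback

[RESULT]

                                                 
                                                 
                                                 
                                                 
                                                 
                                                 
                                                 
━━━━━━━━━━━━━━━━━━┓                              
                  ┃                              
─────────────┏━━━━━━━━━━━━━━━━━━━━━━━━━━━━┓      
 transforms c┃ MusicSequencer             ┃      
e coordinates┠────────────────────────────┨      
e optimizes m┃      01▼34567              ┃      
ing transform┃   Tom····█·█·              ┃      
ing validates┃ HiHat████████              ┃      
ent coordinat┃ Snare·····█··              ┃      
cture manages┃  Kick··█·████              ┃      
             ┃                            ┃      
ent analyzes ┃                            ┃      
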